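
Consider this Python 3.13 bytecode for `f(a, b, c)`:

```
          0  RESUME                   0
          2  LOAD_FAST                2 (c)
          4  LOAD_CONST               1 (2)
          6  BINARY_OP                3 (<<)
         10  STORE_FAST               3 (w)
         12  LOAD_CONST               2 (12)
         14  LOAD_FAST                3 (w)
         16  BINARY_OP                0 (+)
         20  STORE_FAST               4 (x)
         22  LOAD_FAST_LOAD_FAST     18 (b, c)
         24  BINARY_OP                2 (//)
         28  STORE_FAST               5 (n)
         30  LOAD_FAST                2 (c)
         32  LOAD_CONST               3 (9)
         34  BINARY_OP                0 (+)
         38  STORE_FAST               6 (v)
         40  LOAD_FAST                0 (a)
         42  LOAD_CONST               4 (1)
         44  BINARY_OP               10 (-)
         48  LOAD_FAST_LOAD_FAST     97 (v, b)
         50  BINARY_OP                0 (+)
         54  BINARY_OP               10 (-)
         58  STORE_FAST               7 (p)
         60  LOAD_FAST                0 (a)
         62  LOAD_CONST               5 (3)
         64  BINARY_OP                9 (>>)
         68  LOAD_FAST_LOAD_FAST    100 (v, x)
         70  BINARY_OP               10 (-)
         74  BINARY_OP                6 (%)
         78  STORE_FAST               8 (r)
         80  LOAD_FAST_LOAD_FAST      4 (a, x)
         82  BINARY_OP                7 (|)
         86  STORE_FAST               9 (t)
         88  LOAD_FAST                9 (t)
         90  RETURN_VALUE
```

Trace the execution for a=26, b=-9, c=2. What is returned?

LOAD_FAST c → push 2. Stack: [2]
LOAD_CONST → push 2. Stack: [2, 2]
BINARY_OP << → 2 << 2 = 8. Stack: [8]
STORE_FAST w → w=8. Stack: []
LOAD_CONST → push 12. Stack: [12]
LOAD_FAST w → push 8. Stack: [12, 8]
BINARY_OP + → 12 + 8 = 20. Stack: [20]
STORE_FAST x → x=20. Stack: []
LOAD_FAST_LOAD_FAST b,c → push -9,2. Stack: [-9, 2]
BINARY_OP // → -9 // 2 = -5. Stack: [-5]
STORE_FAST n → n=-5. Stack: []
LOAD_FAST c → push 2. Stack: [2]
LOAD_CONST → push 9. Stack: [2, 9]
BINARY_OP + → 2 + 9 = 11. Stack: [11]
STORE_FAST v → v=11. Stack: []
LOAD_FAST a → push 26. Stack: [26]
LOAD_CONST → push 1. Stack: [26, 1]
BINARY_OP - → 26 - 1 = 25. Stack: [25]
LOAD_FAST_LOAD_FAST v,b → push 11,-9. Stack: [25, 11, -9]
BINARY_OP + → 11 + -9 = 2. Stack: [25, 2]
BINARY_OP - → 25 - 2 = 23. Stack: [23]
STORE_FAST p → p=23. Stack: []
LOAD_FAST a → push 26. Stack: [26]
LOAD_CONST → push 3. Stack: [26, 3]
BINARY_OP >> → 26 >> 3 = 3. Stack: [3]
LOAD_FAST_LOAD_FAST v,x → push 11,20. Stack: [3, 11, 20]
BINARY_OP - → 11 - 20 = -9. Stack: [3, -9]
BINARY_OP % → 3 % -9 = -6. Stack: [-6]
STORE_FAST r → r=-6. Stack: []
LOAD_FAST_LOAD_FAST a,x → push 26,20. Stack: [26, 20]
BINARY_OP | → 26 | 20 = 30. Stack: [30]
STORE_FAST t → t=30. Stack: []
LOAD_FAST t → push 30. Stack: [30]
RETURN_VALUE → return 30.

30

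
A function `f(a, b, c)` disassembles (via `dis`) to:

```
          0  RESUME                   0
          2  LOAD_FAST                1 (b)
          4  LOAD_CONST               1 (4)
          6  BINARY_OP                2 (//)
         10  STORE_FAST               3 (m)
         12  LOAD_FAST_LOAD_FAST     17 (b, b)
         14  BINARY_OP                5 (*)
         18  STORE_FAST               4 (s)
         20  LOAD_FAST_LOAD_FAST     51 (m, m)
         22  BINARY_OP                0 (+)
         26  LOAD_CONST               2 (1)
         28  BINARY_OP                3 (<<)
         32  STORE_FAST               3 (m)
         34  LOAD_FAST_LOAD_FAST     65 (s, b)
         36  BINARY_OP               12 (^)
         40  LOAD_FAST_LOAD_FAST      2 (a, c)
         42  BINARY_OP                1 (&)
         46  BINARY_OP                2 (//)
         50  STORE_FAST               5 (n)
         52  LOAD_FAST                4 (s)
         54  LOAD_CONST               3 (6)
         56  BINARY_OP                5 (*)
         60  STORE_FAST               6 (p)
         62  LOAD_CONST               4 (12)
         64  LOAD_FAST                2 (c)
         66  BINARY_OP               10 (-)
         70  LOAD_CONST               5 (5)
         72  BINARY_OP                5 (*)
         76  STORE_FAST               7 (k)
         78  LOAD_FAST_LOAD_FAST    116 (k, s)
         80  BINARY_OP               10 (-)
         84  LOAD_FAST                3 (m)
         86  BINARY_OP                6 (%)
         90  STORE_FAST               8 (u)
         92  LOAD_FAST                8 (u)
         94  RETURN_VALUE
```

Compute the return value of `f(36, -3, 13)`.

LOAD_FAST b → push -3. Stack: [-3]
LOAD_CONST → push 4. Stack: [-3, 4]
BINARY_OP // → -3 // 4 = -1. Stack: [-1]
STORE_FAST m → m=-1. Stack: []
LOAD_FAST_LOAD_FAST b,b → push -3,-3. Stack: [-3, -3]
BINARY_OP * → -3 * -3 = 9. Stack: [9]
STORE_FAST s → s=9. Stack: []
LOAD_FAST_LOAD_FAST m,m → push -1,-1. Stack: [-1, -1]
BINARY_OP + → -1 + -1 = -2. Stack: [-2]
LOAD_CONST → push 1. Stack: [-2, 1]
BINARY_OP << → -2 << 1 = -4. Stack: [-4]
STORE_FAST m → m=-4. Stack: []
LOAD_FAST_LOAD_FAST s,b → push 9,-3. Stack: [9, -3]
BINARY_OP ^ → 9 ^ -3 = -12. Stack: [-12]
LOAD_FAST_LOAD_FAST a,c → push 36,13. Stack: [-12, 36, 13]
BINARY_OP & → 36 & 13 = 4. Stack: [-12, 4]
BINARY_OP // → -12 // 4 = -3. Stack: [-3]
STORE_FAST n → n=-3. Stack: []
LOAD_FAST s → push 9. Stack: [9]
LOAD_CONST → push 6. Stack: [9, 6]
BINARY_OP * → 9 * 6 = 54. Stack: [54]
STORE_FAST p → p=54. Stack: []
LOAD_CONST → push 12. Stack: [12]
LOAD_FAST c → push 13. Stack: [12, 13]
BINARY_OP - → 12 - 13 = -1. Stack: [-1]
LOAD_CONST → push 5. Stack: [-1, 5]
BINARY_OP * → -1 * 5 = -5. Stack: [-5]
STORE_FAST k → k=-5. Stack: []
LOAD_FAST_LOAD_FAST k,s → push -5,9. Stack: [-5, 9]
BINARY_OP - → -5 - 9 = -14. Stack: [-14]
LOAD_FAST m → push -4. Stack: [-14, -4]
BINARY_OP % → -14 % -4 = -2. Stack: [-2]
STORE_FAST u → u=-2. Stack: []
LOAD_FAST u → push -2. Stack: [-2]
RETURN_VALUE → return -2.

-2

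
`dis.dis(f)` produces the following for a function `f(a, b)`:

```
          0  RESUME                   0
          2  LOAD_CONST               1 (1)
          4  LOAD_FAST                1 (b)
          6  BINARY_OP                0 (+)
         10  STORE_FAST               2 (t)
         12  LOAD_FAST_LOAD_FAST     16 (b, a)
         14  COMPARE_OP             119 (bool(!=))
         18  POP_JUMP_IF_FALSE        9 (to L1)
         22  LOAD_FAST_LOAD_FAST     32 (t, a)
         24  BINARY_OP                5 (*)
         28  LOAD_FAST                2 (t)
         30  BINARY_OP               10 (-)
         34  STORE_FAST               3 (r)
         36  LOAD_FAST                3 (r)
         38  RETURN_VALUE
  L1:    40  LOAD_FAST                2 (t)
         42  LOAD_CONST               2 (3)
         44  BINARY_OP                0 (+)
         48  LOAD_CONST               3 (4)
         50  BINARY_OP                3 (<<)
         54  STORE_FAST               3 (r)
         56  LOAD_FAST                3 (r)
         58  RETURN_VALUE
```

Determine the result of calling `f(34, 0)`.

33

LOAD_CONST → push 1. Stack: [1]
LOAD_FAST b → push 0. Stack: [1, 0]
BINARY_OP + → 1 + 0 = 1. Stack: [1]
STORE_FAST t → t=1. Stack: []
LOAD_FAST_LOAD_FAST b,a → push 0,34. Stack: [0, 34]
COMPARE_OP bool(!=) → 0 vs 34 = True. Stack: [True]
POP_JUMP_IF_FALSE → pop True; no jump. Stack: []
LOAD_FAST_LOAD_FAST t,a → push 1,34. Stack: [1, 34]
BINARY_OP * → 1 * 34 = 34. Stack: [34]
LOAD_FAST t → push 1. Stack: [34, 1]
BINARY_OP - → 34 - 1 = 33. Stack: [33]
STORE_FAST r → r=33. Stack: []
LOAD_FAST r → push 33. Stack: [33]
RETURN_VALUE → return 33.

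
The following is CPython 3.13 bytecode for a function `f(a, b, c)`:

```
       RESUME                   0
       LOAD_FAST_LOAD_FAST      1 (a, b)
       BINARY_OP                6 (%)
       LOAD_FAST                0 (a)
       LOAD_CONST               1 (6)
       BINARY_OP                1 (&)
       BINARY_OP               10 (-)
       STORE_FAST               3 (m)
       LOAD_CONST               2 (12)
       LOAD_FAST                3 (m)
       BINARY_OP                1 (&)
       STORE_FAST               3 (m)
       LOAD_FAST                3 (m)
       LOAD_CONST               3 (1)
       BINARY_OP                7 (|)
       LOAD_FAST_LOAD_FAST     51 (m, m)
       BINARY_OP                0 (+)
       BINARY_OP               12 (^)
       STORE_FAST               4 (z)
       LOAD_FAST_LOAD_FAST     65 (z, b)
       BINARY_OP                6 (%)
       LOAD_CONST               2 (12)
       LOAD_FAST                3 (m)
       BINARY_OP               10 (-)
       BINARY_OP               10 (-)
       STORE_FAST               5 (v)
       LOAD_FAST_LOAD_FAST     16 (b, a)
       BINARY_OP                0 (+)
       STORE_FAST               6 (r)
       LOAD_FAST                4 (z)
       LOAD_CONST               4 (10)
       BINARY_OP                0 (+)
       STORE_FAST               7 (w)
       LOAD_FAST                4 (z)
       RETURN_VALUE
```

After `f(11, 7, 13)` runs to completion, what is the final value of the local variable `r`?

LOAD_FAST_LOAD_FAST a,b → push 11,7. Stack: [11, 7]
BINARY_OP % → 11 % 7 = 4. Stack: [4]
LOAD_FAST a → push 11. Stack: [4, 11]
LOAD_CONST → push 6. Stack: [4, 11, 6]
BINARY_OP & → 11 & 6 = 2. Stack: [4, 2]
BINARY_OP - → 4 - 2 = 2. Stack: [2]
STORE_FAST m → m=2. Stack: []
LOAD_CONST → push 12. Stack: [12]
LOAD_FAST m → push 2. Stack: [12, 2]
BINARY_OP & → 12 & 2 = 0. Stack: [0]
STORE_FAST m → m=0. Stack: []
LOAD_FAST m → push 0. Stack: [0]
LOAD_CONST → push 1. Stack: [0, 1]
BINARY_OP | → 0 | 1 = 1. Stack: [1]
LOAD_FAST_LOAD_FAST m,m → push 0,0. Stack: [1, 0, 0]
BINARY_OP + → 0 + 0 = 0. Stack: [1, 0]
BINARY_OP ^ → 1 ^ 0 = 1. Stack: [1]
STORE_FAST z → z=1. Stack: []
LOAD_FAST_LOAD_FAST z,b → push 1,7. Stack: [1, 7]
BINARY_OP % → 1 % 7 = 1. Stack: [1]
LOAD_CONST → push 12. Stack: [1, 12]
LOAD_FAST m → push 0. Stack: [1, 12, 0]
BINARY_OP - → 12 - 0 = 12. Stack: [1, 12]
BINARY_OP - → 1 - 12 = -11. Stack: [-11]
STORE_FAST v → v=-11. Stack: []
LOAD_FAST_LOAD_FAST b,a → push 7,11. Stack: [7, 11]
BINARY_OP + → 7 + 11 = 18. Stack: [18]
STORE_FAST r → r=18. Stack: []
LOAD_FAST z → push 1. Stack: [1]
LOAD_CONST → push 10. Stack: [1, 10]
BINARY_OP + → 1 + 10 = 11. Stack: [11]
STORE_FAST w → w=11. Stack: []
LOAD_FAST z → push 1. Stack: [1]
RETURN_VALUE → return 1.

18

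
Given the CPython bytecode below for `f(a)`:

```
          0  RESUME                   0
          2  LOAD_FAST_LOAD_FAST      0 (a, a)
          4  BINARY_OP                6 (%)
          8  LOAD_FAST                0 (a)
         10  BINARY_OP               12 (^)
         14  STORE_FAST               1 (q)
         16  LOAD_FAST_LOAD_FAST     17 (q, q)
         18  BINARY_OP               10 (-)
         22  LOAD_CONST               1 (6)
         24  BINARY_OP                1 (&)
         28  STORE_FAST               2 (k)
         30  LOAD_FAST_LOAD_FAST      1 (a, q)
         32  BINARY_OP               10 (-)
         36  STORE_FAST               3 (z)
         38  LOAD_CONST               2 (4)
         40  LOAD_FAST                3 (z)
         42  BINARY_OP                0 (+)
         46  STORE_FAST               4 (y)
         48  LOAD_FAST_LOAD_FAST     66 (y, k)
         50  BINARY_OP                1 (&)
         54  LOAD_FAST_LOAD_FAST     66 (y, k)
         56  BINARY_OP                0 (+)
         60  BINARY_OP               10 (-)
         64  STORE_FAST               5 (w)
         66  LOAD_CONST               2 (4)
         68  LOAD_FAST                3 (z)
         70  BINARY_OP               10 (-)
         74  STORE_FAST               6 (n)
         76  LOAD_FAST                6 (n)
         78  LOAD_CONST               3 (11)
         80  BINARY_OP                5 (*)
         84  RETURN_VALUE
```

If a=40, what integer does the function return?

44

LOAD_FAST_LOAD_FAST a,a → push 40,40. Stack: [40, 40]
BINARY_OP % → 40 % 40 = 0. Stack: [0]
LOAD_FAST a → push 40. Stack: [0, 40]
BINARY_OP ^ → 0 ^ 40 = 40. Stack: [40]
STORE_FAST q → q=40. Stack: []
LOAD_FAST_LOAD_FAST q,q → push 40,40. Stack: [40, 40]
BINARY_OP - → 40 - 40 = 0. Stack: [0]
LOAD_CONST → push 6. Stack: [0, 6]
BINARY_OP & → 0 & 6 = 0. Stack: [0]
STORE_FAST k → k=0. Stack: []
LOAD_FAST_LOAD_FAST a,q → push 40,40. Stack: [40, 40]
BINARY_OP - → 40 - 40 = 0. Stack: [0]
STORE_FAST z → z=0. Stack: []
LOAD_CONST → push 4. Stack: [4]
LOAD_FAST z → push 0. Stack: [4, 0]
BINARY_OP + → 4 + 0 = 4. Stack: [4]
STORE_FAST y → y=4. Stack: []
LOAD_FAST_LOAD_FAST y,k → push 4,0. Stack: [4, 0]
BINARY_OP & → 4 & 0 = 0. Stack: [0]
LOAD_FAST_LOAD_FAST y,k → push 4,0. Stack: [0, 4, 0]
BINARY_OP + → 4 + 0 = 4. Stack: [0, 4]
BINARY_OP - → 0 - 4 = -4. Stack: [-4]
STORE_FAST w → w=-4. Stack: []
LOAD_CONST → push 4. Stack: [4]
LOAD_FAST z → push 0. Stack: [4, 0]
BINARY_OP - → 4 - 0 = 4. Stack: [4]
STORE_FAST n → n=4. Stack: []
LOAD_FAST n → push 4. Stack: [4]
LOAD_CONST → push 11. Stack: [4, 11]
BINARY_OP * → 4 * 11 = 44. Stack: [44]
RETURN_VALUE → return 44.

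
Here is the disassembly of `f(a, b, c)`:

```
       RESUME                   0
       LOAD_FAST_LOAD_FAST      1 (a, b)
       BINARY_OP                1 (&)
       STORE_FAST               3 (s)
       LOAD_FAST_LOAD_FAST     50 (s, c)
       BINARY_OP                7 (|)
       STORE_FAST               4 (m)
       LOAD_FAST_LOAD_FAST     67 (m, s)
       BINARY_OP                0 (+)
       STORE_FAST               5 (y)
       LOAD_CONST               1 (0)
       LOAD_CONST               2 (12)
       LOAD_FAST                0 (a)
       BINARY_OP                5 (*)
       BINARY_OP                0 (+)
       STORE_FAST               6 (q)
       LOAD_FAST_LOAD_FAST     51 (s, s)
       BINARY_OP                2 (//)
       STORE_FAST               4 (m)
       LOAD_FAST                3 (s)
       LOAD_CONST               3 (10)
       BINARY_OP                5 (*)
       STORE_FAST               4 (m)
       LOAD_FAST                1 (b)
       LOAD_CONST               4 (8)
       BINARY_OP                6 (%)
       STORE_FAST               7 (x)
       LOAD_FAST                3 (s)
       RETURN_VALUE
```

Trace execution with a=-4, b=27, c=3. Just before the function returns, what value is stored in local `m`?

LOAD_FAST_LOAD_FAST a,b → push -4,27. Stack: [-4, 27]
BINARY_OP & → -4 & 27 = 24. Stack: [24]
STORE_FAST s → s=24. Stack: []
LOAD_FAST_LOAD_FAST s,c → push 24,3. Stack: [24, 3]
BINARY_OP | → 24 | 3 = 27. Stack: [27]
STORE_FAST m → m=27. Stack: []
LOAD_FAST_LOAD_FAST m,s → push 27,24. Stack: [27, 24]
BINARY_OP + → 27 + 24 = 51. Stack: [51]
STORE_FAST y → y=51. Stack: []
LOAD_CONST → push 0. Stack: [0]
LOAD_CONST → push 12. Stack: [0, 12]
LOAD_FAST a → push -4. Stack: [0, 12, -4]
BINARY_OP * → 12 * -4 = -48. Stack: [0, -48]
BINARY_OP + → 0 + -48 = -48. Stack: [-48]
STORE_FAST q → q=-48. Stack: []
LOAD_FAST_LOAD_FAST s,s → push 24,24. Stack: [24, 24]
BINARY_OP // → 24 // 24 = 1. Stack: [1]
STORE_FAST m → m=1. Stack: []
LOAD_FAST s → push 24. Stack: [24]
LOAD_CONST → push 10. Stack: [24, 10]
BINARY_OP * → 24 * 10 = 240. Stack: [240]
STORE_FAST m → m=240. Stack: []
LOAD_FAST b → push 27. Stack: [27]
LOAD_CONST → push 8. Stack: [27, 8]
BINARY_OP % → 27 % 8 = 3. Stack: [3]
STORE_FAST x → x=3. Stack: []
LOAD_FAST s → push 24. Stack: [24]
RETURN_VALUE → return 24.

240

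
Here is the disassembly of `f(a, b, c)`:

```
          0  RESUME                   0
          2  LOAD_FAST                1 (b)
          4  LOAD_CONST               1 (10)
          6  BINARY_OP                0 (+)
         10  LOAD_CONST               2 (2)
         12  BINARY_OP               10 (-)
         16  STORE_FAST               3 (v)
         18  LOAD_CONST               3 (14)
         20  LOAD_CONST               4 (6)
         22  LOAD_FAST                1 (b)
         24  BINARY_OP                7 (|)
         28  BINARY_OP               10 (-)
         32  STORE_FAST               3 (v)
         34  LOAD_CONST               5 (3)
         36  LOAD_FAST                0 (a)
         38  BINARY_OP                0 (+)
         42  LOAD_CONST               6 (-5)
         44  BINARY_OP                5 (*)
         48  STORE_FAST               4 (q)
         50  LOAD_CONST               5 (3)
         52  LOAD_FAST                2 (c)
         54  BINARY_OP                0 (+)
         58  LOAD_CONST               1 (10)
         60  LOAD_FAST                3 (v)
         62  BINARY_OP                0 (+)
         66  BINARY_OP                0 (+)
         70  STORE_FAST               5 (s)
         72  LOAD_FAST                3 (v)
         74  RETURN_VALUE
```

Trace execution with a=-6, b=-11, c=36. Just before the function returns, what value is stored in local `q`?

LOAD_FAST b → push -11. Stack: [-11]
LOAD_CONST → push 10. Stack: [-11, 10]
BINARY_OP + → -11 + 10 = -1. Stack: [-1]
LOAD_CONST → push 2. Stack: [-1, 2]
BINARY_OP - → -1 - 2 = -3. Stack: [-3]
STORE_FAST v → v=-3. Stack: []
LOAD_CONST → push 14. Stack: [14]
LOAD_CONST → push 6. Stack: [14, 6]
LOAD_FAST b → push -11. Stack: [14, 6, -11]
BINARY_OP | → 6 | -11 = -9. Stack: [14, -9]
BINARY_OP - → 14 - -9 = 23. Stack: [23]
STORE_FAST v → v=23. Stack: []
LOAD_CONST → push 3. Stack: [3]
LOAD_FAST a → push -6. Stack: [3, -6]
BINARY_OP + → 3 + -6 = -3. Stack: [-3]
LOAD_CONST → push -5. Stack: [-3, -5]
BINARY_OP * → -3 * -5 = 15. Stack: [15]
STORE_FAST q → q=15. Stack: []
LOAD_CONST → push 3. Stack: [3]
LOAD_FAST c → push 36. Stack: [3, 36]
BINARY_OP + → 3 + 36 = 39. Stack: [39]
LOAD_CONST → push 10. Stack: [39, 10]
LOAD_FAST v → push 23. Stack: [39, 10, 23]
BINARY_OP + → 10 + 23 = 33. Stack: [39, 33]
BINARY_OP + → 39 + 33 = 72. Stack: [72]
STORE_FAST s → s=72. Stack: []
LOAD_FAST v → push 23. Stack: [23]
RETURN_VALUE → return 23.

15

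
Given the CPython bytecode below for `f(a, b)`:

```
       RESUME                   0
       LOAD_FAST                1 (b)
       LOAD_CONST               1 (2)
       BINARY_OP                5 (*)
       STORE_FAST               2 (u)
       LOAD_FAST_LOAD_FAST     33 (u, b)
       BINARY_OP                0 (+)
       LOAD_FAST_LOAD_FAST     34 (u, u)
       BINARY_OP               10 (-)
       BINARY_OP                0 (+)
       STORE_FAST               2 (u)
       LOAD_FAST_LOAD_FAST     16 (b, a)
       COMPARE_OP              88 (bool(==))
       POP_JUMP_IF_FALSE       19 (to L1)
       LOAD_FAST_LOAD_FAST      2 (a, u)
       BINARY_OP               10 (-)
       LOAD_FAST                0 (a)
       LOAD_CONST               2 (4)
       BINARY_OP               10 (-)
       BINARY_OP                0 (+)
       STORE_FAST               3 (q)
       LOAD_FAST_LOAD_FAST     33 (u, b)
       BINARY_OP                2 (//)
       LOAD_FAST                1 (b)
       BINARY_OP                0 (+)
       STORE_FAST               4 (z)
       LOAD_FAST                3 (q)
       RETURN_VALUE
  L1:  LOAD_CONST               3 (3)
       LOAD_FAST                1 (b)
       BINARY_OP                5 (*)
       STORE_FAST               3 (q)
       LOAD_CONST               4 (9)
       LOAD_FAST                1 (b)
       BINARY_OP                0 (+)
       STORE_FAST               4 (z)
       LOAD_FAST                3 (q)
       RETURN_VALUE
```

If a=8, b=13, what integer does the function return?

LOAD_FAST b → push 13. Stack: [13]
LOAD_CONST → push 2. Stack: [13, 2]
BINARY_OP * → 13 * 2 = 26. Stack: [26]
STORE_FAST u → u=26. Stack: []
LOAD_FAST_LOAD_FAST u,b → push 26,13. Stack: [26, 13]
BINARY_OP + → 26 + 13 = 39. Stack: [39]
LOAD_FAST_LOAD_FAST u,u → push 26,26. Stack: [39, 26, 26]
BINARY_OP - → 26 - 26 = 0. Stack: [39, 0]
BINARY_OP + → 39 + 0 = 39. Stack: [39]
STORE_FAST u → u=39. Stack: []
LOAD_FAST_LOAD_FAST b,a → push 13,8. Stack: [13, 8]
COMPARE_OP bool(==) → 13 vs 8 = False. Stack: [False]
POP_JUMP_IF_FALSE → pop False; jump. Stack: []
LOAD_CONST → push 3. Stack: [3]
LOAD_FAST b → push 13. Stack: [3, 13]
BINARY_OP * → 3 * 13 = 39. Stack: [39]
STORE_FAST q → q=39. Stack: []
LOAD_CONST → push 9. Stack: [9]
LOAD_FAST b → push 13. Stack: [9, 13]
BINARY_OP + → 9 + 13 = 22. Stack: [22]
STORE_FAST z → z=22. Stack: []
LOAD_FAST q → push 39. Stack: [39]
RETURN_VALUE → return 39.

39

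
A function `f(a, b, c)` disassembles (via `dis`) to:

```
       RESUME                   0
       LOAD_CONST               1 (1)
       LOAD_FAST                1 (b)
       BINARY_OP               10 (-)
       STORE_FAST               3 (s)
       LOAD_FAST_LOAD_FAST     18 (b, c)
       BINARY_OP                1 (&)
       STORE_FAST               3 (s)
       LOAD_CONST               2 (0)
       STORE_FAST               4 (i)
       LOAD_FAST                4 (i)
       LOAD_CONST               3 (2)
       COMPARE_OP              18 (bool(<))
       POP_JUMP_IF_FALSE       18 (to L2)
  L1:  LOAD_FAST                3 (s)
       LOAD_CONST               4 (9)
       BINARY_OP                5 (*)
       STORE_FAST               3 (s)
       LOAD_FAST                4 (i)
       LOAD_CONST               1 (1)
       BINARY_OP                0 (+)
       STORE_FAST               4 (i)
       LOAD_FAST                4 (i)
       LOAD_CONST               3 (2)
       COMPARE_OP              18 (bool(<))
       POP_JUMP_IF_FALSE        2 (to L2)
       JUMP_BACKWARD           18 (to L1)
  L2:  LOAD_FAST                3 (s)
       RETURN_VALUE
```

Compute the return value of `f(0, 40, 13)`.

648

LOAD_CONST → push 1. Stack: [1]
LOAD_FAST b → push 40. Stack: [1, 40]
BINARY_OP - → 1 - 40 = -39. Stack: [-39]
STORE_FAST s → s=-39. Stack: []
LOAD_FAST_LOAD_FAST b,c → push 40,13. Stack: [40, 13]
BINARY_OP & → 40 & 13 = 8. Stack: [8]
STORE_FAST s → s=8. Stack: []
LOAD_CONST → push 0. Stack: [0]
STORE_FAST i → i=0. Stack: []
LOAD_FAST i → push 0. Stack: [0]
LOAD_CONST → push 2. Stack: [0, 2]
COMPARE_OP bool(<) → 0 vs 2 = True. Stack: [True]
POP_JUMP_IF_FALSE → pop True; no jump. Stack: []
LOAD_FAST s → push 8. Stack: [8]
LOAD_CONST → push 9. Stack: [8, 9]
BINARY_OP * → 8 * 9 = 72. Stack: [72]
STORE_FAST s → s=72. Stack: []
LOAD_FAST i → push 0. Stack: [0]
LOAD_CONST → push 1. Stack: [0, 1]
BINARY_OP + → 0 + 1 = 1. Stack: [1]
STORE_FAST i → i=1. Stack: []
LOAD_FAST i → push 1. Stack: [1]
LOAD_CONST → push 2. Stack: [1, 2]
COMPARE_OP bool(<) → 1 vs 2 = True. Stack: [True]
POP_JUMP_IF_FALSE → pop True; no jump. Stack: []
LOAD_FAST s → push 72. Stack: [72]
LOAD_CONST → push 9. Stack: [72, 9]
BINARY_OP * → 72 * 9 = 648. Stack: [648]
STORE_FAST s → s=648. Stack: []
LOAD_FAST i → push 1. Stack: [1]
LOAD_CONST → push 1. Stack: [1, 1]
BINARY_OP + → 1 + 1 = 2. Stack: [2]
STORE_FAST i → i=2. Stack: []
LOAD_FAST i → push 2. Stack: [2]
LOAD_CONST → push 2. Stack: [2, 2]
COMPARE_OP bool(<) → 2 vs 2 = False. Stack: [False]
POP_JUMP_IF_FALSE → pop False; jump. Stack: []
LOAD_FAST s → push 648. Stack: [648]
RETURN_VALUE → return 648.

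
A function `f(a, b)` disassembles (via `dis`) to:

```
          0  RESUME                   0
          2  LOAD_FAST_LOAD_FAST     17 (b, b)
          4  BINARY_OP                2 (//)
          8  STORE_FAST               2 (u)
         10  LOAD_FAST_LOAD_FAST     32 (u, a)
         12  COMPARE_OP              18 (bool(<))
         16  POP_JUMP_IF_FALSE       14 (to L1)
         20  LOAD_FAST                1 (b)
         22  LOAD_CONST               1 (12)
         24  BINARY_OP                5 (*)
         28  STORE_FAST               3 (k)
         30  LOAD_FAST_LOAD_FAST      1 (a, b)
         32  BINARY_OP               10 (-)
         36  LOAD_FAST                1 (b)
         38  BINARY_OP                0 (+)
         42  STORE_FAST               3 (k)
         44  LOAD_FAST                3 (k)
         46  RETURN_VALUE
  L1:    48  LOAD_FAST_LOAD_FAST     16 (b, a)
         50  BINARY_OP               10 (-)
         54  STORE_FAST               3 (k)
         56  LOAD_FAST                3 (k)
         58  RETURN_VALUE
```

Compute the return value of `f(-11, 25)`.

LOAD_FAST_LOAD_FAST b,b → push 25,25. Stack: [25, 25]
BINARY_OP // → 25 // 25 = 1. Stack: [1]
STORE_FAST u → u=1. Stack: []
LOAD_FAST_LOAD_FAST u,a → push 1,-11. Stack: [1, -11]
COMPARE_OP bool(<) → 1 vs -11 = False. Stack: [False]
POP_JUMP_IF_FALSE → pop False; jump. Stack: []
LOAD_FAST_LOAD_FAST b,a → push 25,-11. Stack: [25, -11]
BINARY_OP - → 25 - -11 = 36. Stack: [36]
STORE_FAST k → k=36. Stack: []
LOAD_FAST k → push 36. Stack: [36]
RETURN_VALUE → return 36.

36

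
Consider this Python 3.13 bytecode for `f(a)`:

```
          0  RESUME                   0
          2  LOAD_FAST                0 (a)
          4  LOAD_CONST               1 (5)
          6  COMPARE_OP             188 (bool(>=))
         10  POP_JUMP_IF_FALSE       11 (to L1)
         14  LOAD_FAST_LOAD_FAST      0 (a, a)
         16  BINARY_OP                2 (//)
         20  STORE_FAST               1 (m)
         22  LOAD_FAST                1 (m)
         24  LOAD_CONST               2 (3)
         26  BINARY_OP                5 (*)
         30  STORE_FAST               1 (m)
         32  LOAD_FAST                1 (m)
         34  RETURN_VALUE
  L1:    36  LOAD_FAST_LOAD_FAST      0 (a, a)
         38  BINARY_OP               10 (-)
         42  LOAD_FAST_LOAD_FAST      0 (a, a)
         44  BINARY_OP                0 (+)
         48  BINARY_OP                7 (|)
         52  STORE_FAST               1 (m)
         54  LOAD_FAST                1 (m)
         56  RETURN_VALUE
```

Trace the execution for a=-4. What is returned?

LOAD_FAST a → push -4. Stack: [-4]
LOAD_CONST → push 5. Stack: [-4, 5]
COMPARE_OP bool(>=) → -4 vs 5 = False. Stack: [False]
POP_JUMP_IF_FALSE → pop False; jump. Stack: []
LOAD_FAST_LOAD_FAST a,a → push -4,-4. Stack: [-4, -4]
BINARY_OP - → -4 - -4 = 0. Stack: [0]
LOAD_FAST_LOAD_FAST a,a → push -4,-4. Stack: [0, -4, -4]
BINARY_OP + → -4 + -4 = -8. Stack: [0, -8]
BINARY_OP | → 0 | -8 = -8. Stack: [-8]
STORE_FAST m → m=-8. Stack: []
LOAD_FAST m → push -8. Stack: [-8]
RETURN_VALUE → return -8.

-8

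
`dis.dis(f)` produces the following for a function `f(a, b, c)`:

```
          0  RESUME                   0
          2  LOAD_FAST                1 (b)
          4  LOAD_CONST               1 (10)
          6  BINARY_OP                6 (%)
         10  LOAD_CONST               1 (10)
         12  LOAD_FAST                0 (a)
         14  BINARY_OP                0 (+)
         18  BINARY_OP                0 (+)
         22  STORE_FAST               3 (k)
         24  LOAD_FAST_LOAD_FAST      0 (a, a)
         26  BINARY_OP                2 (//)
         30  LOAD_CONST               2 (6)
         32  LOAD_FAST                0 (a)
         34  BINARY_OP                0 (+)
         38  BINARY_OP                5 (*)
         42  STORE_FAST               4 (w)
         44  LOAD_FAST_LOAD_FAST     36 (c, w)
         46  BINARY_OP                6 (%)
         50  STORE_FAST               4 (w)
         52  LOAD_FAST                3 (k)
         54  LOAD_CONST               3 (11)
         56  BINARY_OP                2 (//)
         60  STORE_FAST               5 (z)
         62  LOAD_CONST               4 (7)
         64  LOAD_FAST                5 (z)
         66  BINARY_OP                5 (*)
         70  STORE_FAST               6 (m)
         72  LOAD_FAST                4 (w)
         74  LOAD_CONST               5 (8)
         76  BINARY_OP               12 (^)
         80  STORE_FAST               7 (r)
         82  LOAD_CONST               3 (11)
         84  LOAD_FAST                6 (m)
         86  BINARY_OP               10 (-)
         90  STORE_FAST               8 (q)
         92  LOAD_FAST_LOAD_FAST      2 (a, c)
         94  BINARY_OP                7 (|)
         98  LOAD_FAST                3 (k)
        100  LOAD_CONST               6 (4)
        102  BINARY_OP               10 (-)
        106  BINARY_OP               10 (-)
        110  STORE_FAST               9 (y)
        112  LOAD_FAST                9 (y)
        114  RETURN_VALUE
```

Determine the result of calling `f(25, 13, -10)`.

LOAD_FAST b → push 13. Stack: [13]
LOAD_CONST → push 10. Stack: [13, 10]
BINARY_OP % → 13 % 10 = 3. Stack: [3]
LOAD_CONST → push 10. Stack: [3, 10]
LOAD_FAST a → push 25. Stack: [3, 10, 25]
BINARY_OP + → 10 + 25 = 35. Stack: [3, 35]
BINARY_OP + → 3 + 35 = 38. Stack: [38]
STORE_FAST k → k=38. Stack: []
LOAD_FAST_LOAD_FAST a,a → push 25,25. Stack: [25, 25]
BINARY_OP // → 25 // 25 = 1. Stack: [1]
LOAD_CONST → push 6. Stack: [1, 6]
LOAD_FAST a → push 25. Stack: [1, 6, 25]
BINARY_OP + → 6 + 25 = 31. Stack: [1, 31]
BINARY_OP * → 1 * 31 = 31. Stack: [31]
STORE_FAST w → w=31. Stack: []
LOAD_FAST_LOAD_FAST c,w → push -10,31. Stack: [-10, 31]
BINARY_OP % → -10 % 31 = 21. Stack: [21]
STORE_FAST w → w=21. Stack: []
LOAD_FAST k → push 38. Stack: [38]
LOAD_CONST → push 11. Stack: [38, 11]
BINARY_OP // → 38 // 11 = 3. Stack: [3]
STORE_FAST z → z=3. Stack: []
LOAD_CONST → push 7. Stack: [7]
LOAD_FAST z → push 3. Stack: [7, 3]
BINARY_OP * → 7 * 3 = 21. Stack: [21]
STORE_FAST m → m=21. Stack: []
LOAD_FAST w → push 21. Stack: [21]
LOAD_CONST → push 8. Stack: [21, 8]
BINARY_OP ^ → 21 ^ 8 = 29. Stack: [29]
STORE_FAST r → r=29. Stack: []
LOAD_CONST → push 11. Stack: [11]
LOAD_FAST m → push 21. Stack: [11, 21]
BINARY_OP - → 11 - 21 = -10. Stack: [-10]
STORE_FAST q → q=-10. Stack: []
LOAD_FAST_LOAD_FAST a,c → push 25,-10. Stack: [25, -10]
BINARY_OP | → 25 | -10 = -1. Stack: [-1]
LOAD_FAST k → push 38. Stack: [-1, 38]
LOAD_CONST → push 4. Stack: [-1, 38, 4]
BINARY_OP - → 38 - 4 = 34. Stack: [-1, 34]
BINARY_OP - → -1 - 34 = -35. Stack: [-35]
STORE_FAST y → y=-35. Stack: []
LOAD_FAST y → push -35. Stack: [-35]
RETURN_VALUE → return -35.

-35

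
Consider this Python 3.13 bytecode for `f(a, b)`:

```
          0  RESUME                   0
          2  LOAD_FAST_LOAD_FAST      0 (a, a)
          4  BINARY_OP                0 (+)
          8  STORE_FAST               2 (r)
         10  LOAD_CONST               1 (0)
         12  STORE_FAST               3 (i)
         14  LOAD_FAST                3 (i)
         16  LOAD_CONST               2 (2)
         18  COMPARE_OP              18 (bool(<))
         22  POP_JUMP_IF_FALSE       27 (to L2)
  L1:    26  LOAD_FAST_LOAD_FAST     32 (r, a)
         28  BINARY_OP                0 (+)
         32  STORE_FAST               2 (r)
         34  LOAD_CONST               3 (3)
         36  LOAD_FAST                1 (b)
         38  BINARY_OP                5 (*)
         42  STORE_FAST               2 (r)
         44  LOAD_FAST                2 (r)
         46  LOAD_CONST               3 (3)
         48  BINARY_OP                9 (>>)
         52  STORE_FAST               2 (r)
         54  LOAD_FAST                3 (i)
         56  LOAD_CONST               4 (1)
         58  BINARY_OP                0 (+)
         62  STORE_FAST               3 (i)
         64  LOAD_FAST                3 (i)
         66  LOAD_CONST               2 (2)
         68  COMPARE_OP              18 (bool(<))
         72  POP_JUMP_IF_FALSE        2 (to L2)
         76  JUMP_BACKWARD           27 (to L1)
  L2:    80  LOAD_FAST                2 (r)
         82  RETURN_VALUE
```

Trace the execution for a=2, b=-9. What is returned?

LOAD_FAST_LOAD_FAST a,a → push 2,2. Stack: [2, 2]
BINARY_OP + → 2 + 2 = 4. Stack: [4]
STORE_FAST r → r=4. Stack: []
LOAD_CONST → push 0. Stack: [0]
STORE_FAST i → i=0. Stack: []
LOAD_FAST i → push 0. Stack: [0]
LOAD_CONST → push 2. Stack: [0, 2]
COMPARE_OP bool(<) → 0 vs 2 = True. Stack: [True]
POP_JUMP_IF_FALSE → pop True; no jump. Stack: []
LOAD_FAST_LOAD_FAST r,a → push 4,2. Stack: [4, 2]
BINARY_OP + → 4 + 2 = 6. Stack: [6]
STORE_FAST r → r=6. Stack: []
LOAD_CONST → push 3. Stack: [3]
LOAD_FAST b → push -9. Stack: [3, -9]
BINARY_OP * → 3 * -9 = -27. Stack: [-27]
STORE_FAST r → r=-27. Stack: []
LOAD_FAST r → push -27. Stack: [-27]
LOAD_CONST → push 3. Stack: [-27, 3]
BINARY_OP >> → -27 >> 3 = -4. Stack: [-4]
STORE_FAST r → r=-4. Stack: []
LOAD_FAST i → push 0. Stack: [0]
LOAD_CONST → push 1. Stack: [0, 1]
BINARY_OP + → 0 + 1 = 1. Stack: [1]
STORE_FAST i → i=1. Stack: []
LOAD_FAST i → push 1. Stack: [1]
LOAD_CONST → push 2. Stack: [1, 2]
COMPARE_OP bool(<) → 1 vs 2 = True. Stack: [True]
POP_JUMP_IF_FALSE → pop True; no jump. Stack: []
LOAD_FAST_LOAD_FAST r,a → push -4,2. Stack: [-4, 2]
BINARY_OP + → -4 + 2 = -2. Stack: [-2]
STORE_FAST r → r=-2. Stack: []
LOAD_CONST → push 3. Stack: [3]
LOAD_FAST b → push -9. Stack: [3, -9]
BINARY_OP * → 3 * -9 = -27. Stack: [-27]
STORE_FAST r → r=-27. Stack: []
LOAD_FAST r → push -27. Stack: [-27]
LOAD_CONST → push 3. Stack: [-27, 3]
BINARY_OP >> → -27 >> 3 = -4. Stack: [-4]
STORE_FAST r → r=-4. Stack: []
LOAD_FAST i → push 1. Stack: [1]
LOAD_CONST → push 1. Stack: [1, 1]
BINARY_OP + → 1 + 1 = 2. Stack: [2]
STORE_FAST i → i=2. Stack: []
LOAD_FAST i → push 2. Stack: [2]
LOAD_CONST → push 2. Stack: [2, 2]
COMPARE_OP bool(<) → 2 vs 2 = False. Stack: [False]
POP_JUMP_IF_FALSE → pop False; jump. Stack: []
LOAD_FAST r → push -4. Stack: [-4]
RETURN_VALUE → return -4.

-4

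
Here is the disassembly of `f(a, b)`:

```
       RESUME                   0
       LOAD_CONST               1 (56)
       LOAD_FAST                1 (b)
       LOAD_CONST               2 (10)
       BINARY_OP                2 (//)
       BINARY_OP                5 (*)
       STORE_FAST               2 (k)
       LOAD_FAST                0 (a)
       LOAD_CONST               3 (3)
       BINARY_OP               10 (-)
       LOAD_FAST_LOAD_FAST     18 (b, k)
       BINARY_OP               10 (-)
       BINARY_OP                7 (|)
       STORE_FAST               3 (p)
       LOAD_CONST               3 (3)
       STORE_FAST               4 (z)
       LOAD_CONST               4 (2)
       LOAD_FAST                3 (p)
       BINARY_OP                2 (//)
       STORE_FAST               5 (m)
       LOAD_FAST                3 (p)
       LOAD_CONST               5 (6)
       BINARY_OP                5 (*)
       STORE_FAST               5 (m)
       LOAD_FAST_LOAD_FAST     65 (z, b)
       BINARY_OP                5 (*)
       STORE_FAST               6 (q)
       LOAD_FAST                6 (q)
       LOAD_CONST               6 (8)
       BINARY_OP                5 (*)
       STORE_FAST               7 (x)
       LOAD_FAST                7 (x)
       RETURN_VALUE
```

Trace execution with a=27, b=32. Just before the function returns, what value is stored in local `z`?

3

LOAD_CONST → push 56. Stack: [56]
LOAD_FAST b → push 32. Stack: [56, 32]
LOAD_CONST → push 10. Stack: [56, 32, 10]
BINARY_OP // → 32 // 10 = 3. Stack: [56, 3]
BINARY_OP * → 56 * 3 = 168. Stack: [168]
STORE_FAST k → k=168. Stack: []
LOAD_FAST a → push 27. Stack: [27]
LOAD_CONST → push 3. Stack: [27, 3]
BINARY_OP - → 27 - 3 = 24. Stack: [24]
LOAD_FAST_LOAD_FAST b,k → push 32,168. Stack: [24, 32, 168]
BINARY_OP - → 32 - 168 = -136. Stack: [24, -136]
BINARY_OP | → 24 | -136 = -136. Stack: [-136]
STORE_FAST p → p=-136. Stack: []
LOAD_CONST → push 3. Stack: [3]
STORE_FAST z → z=3. Stack: []
LOAD_CONST → push 2. Stack: [2]
LOAD_FAST p → push -136. Stack: [2, -136]
BINARY_OP // → 2 // -136 = -1. Stack: [-1]
STORE_FAST m → m=-1. Stack: []
LOAD_FAST p → push -136. Stack: [-136]
LOAD_CONST → push 6. Stack: [-136, 6]
BINARY_OP * → -136 * 6 = -816. Stack: [-816]
STORE_FAST m → m=-816. Stack: []
LOAD_FAST_LOAD_FAST z,b → push 3,32. Stack: [3, 32]
BINARY_OP * → 3 * 32 = 96. Stack: [96]
STORE_FAST q → q=96. Stack: []
LOAD_FAST q → push 96. Stack: [96]
LOAD_CONST → push 8. Stack: [96, 8]
BINARY_OP * → 96 * 8 = 768. Stack: [768]
STORE_FAST x → x=768. Stack: []
LOAD_FAST x → push 768. Stack: [768]
RETURN_VALUE → return 768.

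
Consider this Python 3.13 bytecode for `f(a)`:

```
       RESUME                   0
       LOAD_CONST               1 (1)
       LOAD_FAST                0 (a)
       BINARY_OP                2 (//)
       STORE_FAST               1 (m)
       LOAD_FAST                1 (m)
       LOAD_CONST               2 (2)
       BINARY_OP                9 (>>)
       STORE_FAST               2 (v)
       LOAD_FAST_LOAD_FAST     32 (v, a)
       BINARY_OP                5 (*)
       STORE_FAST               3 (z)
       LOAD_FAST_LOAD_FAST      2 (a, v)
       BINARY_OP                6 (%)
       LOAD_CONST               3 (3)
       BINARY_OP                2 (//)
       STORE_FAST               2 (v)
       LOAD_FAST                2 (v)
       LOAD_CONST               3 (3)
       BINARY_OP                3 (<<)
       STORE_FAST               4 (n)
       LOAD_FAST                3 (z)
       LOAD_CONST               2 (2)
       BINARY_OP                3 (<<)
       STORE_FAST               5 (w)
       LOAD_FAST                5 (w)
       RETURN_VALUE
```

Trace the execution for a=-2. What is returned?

LOAD_CONST → push 1. Stack: [1]
LOAD_FAST a → push -2. Stack: [1, -2]
BINARY_OP // → 1 // -2 = -1. Stack: [-1]
STORE_FAST m → m=-1. Stack: []
LOAD_FAST m → push -1. Stack: [-1]
LOAD_CONST → push 2. Stack: [-1, 2]
BINARY_OP >> → -1 >> 2 = -1. Stack: [-1]
STORE_FAST v → v=-1. Stack: []
LOAD_FAST_LOAD_FAST v,a → push -1,-2. Stack: [-1, -2]
BINARY_OP * → -1 * -2 = 2. Stack: [2]
STORE_FAST z → z=2. Stack: []
LOAD_FAST_LOAD_FAST a,v → push -2,-1. Stack: [-2, -1]
BINARY_OP % → -2 % -1 = 0. Stack: [0]
LOAD_CONST → push 3. Stack: [0, 3]
BINARY_OP // → 0 // 3 = 0. Stack: [0]
STORE_FAST v → v=0. Stack: []
LOAD_FAST v → push 0. Stack: [0]
LOAD_CONST → push 3. Stack: [0, 3]
BINARY_OP << → 0 << 3 = 0. Stack: [0]
STORE_FAST n → n=0. Stack: []
LOAD_FAST z → push 2. Stack: [2]
LOAD_CONST → push 2. Stack: [2, 2]
BINARY_OP << → 2 << 2 = 8. Stack: [8]
STORE_FAST w → w=8. Stack: []
LOAD_FAST w → push 8. Stack: [8]
RETURN_VALUE → return 8.

8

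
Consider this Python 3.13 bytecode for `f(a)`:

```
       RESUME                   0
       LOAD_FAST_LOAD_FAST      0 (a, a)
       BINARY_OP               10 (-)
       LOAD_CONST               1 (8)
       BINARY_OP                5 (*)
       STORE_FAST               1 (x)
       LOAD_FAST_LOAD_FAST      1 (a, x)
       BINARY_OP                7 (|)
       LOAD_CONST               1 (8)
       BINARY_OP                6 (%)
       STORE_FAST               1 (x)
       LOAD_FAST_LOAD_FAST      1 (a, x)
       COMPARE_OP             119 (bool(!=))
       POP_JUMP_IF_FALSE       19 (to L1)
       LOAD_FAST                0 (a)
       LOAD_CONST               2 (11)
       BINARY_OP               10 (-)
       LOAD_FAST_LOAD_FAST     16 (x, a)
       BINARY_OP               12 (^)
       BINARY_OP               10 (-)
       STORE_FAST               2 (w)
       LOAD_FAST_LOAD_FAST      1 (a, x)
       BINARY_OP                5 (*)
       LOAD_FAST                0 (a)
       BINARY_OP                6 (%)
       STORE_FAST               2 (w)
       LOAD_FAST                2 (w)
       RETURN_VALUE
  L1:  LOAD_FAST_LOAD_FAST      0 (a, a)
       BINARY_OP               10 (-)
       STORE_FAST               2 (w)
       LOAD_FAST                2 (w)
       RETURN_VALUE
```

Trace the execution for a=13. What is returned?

LOAD_FAST_LOAD_FAST a,a → push 13,13. Stack: [13, 13]
BINARY_OP - → 13 - 13 = 0. Stack: [0]
LOAD_CONST → push 8. Stack: [0, 8]
BINARY_OP * → 0 * 8 = 0. Stack: [0]
STORE_FAST x → x=0. Stack: []
LOAD_FAST_LOAD_FAST a,x → push 13,0. Stack: [13, 0]
BINARY_OP | → 13 | 0 = 13. Stack: [13]
LOAD_CONST → push 8. Stack: [13, 8]
BINARY_OP % → 13 % 8 = 5. Stack: [5]
STORE_FAST x → x=5. Stack: []
LOAD_FAST_LOAD_FAST a,x → push 13,5. Stack: [13, 5]
COMPARE_OP bool(!=) → 13 vs 5 = True. Stack: [True]
POP_JUMP_IF_FALSE → pop True; no jump. Stack: []
LOAD_FAST a → push 13. Stack: [13]
LOAD_CONST → push 11. Stack: [13, 11]
BINARY_OP - → 13 - 11 = 2. Stack: [2]
LOAD_FAST_LOAD_FAST x,a → push 5,13. Stack: [2, 5, 13]
BINARY_OP ^ → 5 ^ 13 = 8. Stack: [2, 8]
BINARY_OP - → 2 - 8 = -6. Stack: [-6]
STORE_FAST w → w=-6. Stack: []
LOAD_FAST_LOAD_FAST a,x → push 13,5. Stack: [13, 5]
BINARY_OP * → 13 * 5 = 65. Stack: [65]
LOAD_FAST a → push 13. Stack: [65, 13]
BINARY_OP % → 65 % 13 = 0. Stack: [0]
STORE_FAST w → w=0. Stack: []
LOAD_FAST w → push 0. Stack: [0]
RETURN_VALUE → return 0.

0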